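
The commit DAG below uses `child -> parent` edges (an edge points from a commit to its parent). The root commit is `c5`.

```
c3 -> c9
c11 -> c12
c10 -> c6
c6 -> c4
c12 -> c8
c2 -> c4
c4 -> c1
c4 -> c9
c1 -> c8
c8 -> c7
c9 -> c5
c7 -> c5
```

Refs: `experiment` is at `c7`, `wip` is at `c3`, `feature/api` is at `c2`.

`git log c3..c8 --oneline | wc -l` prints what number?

Reachable from c8: {c5, c7, c8}.
Reachable from c3: {c3, c5, c9}.
In c8's history but not c3's: {c7, c8} — 2 commits.

2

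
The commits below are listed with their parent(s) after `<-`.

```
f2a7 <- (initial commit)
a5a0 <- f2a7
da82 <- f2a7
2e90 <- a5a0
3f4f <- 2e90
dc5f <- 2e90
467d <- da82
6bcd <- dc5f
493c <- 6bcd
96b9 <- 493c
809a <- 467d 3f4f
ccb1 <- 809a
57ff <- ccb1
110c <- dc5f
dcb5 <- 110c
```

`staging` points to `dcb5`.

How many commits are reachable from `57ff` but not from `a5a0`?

Reachable from 57ff: {2e90, 3f4f, 467d, 57ff, 809a, a5a0, ccb1, da82, f2a7}.
Reachable from a5a0: {a5a0, f2a7}.
In 57ff's history but not a5a0's: {2e90, 3f4f, 467d, 57ff, 809a, ccb1, da82} — 7 commits.

7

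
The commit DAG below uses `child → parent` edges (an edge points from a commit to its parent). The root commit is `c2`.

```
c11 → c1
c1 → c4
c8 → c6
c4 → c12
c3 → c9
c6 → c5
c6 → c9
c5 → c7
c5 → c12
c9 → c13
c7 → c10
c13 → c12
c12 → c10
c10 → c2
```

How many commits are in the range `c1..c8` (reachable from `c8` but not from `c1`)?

Reachable from c8: {c10, c12, c13, c2, c5, c6, c7, c8, c9}.
Reachable from c1: {c1, c10, c12, c2, c4}.
In c8's history but not c1's: {c13, c5, c6, c7, c8, c9} — 6 commits.

6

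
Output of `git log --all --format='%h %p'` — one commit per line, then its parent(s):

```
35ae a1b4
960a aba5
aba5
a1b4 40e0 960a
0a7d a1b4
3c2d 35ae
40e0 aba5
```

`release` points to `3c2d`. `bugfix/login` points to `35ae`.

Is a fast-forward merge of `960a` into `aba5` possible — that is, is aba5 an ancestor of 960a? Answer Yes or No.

A fast-forward from aba5 to 960a is possible iff aba5 is an ancestor of 960a.
Ancestors of 960a: {960a, aba5}.
aba5 is among them, so fast-forward is possible.

Yes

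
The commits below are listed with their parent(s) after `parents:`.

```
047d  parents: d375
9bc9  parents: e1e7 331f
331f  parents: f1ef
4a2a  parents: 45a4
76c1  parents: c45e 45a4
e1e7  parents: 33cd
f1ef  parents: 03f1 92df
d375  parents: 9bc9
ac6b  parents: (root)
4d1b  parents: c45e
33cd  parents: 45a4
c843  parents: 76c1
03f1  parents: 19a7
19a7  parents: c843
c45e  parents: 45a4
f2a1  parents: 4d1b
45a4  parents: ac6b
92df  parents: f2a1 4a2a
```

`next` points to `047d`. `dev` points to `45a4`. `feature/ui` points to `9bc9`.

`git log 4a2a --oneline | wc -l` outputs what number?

Walking parent pointers from 4a2a: reachable set = {45a4, 4a2a, ac6b}.
That is 3 commits.

3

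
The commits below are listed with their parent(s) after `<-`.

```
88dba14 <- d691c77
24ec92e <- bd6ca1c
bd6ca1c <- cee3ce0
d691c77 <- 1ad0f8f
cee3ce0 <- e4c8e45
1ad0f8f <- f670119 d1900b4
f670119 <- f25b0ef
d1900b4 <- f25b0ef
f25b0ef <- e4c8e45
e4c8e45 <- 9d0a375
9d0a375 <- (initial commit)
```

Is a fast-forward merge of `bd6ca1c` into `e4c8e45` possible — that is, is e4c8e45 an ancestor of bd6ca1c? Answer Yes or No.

Yes

A fast-forward from e4c8e45 to bd6ca1c is possible iff e4c8e45 is an ancestor of bd6ca1c.
Ancestors of bd6ca1c: {9d0a375, bd6ca1c, cee3ce0, e4c8e45}.
e4c8e45 is among them, so fast-forward is possible.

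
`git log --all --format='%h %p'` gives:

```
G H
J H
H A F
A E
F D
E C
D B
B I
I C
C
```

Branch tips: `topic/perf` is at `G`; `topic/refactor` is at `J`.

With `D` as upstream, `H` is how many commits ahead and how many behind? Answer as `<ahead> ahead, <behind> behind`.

Reachable from H: {A, B, C, D, E, F, H, I}.
Reachable from D: {B, C, D, I}.
Only in H's history (ahead): {A, E, F, H} — 4.
Only in D's history (behind): {} — 0.

4 ahead, 0 behind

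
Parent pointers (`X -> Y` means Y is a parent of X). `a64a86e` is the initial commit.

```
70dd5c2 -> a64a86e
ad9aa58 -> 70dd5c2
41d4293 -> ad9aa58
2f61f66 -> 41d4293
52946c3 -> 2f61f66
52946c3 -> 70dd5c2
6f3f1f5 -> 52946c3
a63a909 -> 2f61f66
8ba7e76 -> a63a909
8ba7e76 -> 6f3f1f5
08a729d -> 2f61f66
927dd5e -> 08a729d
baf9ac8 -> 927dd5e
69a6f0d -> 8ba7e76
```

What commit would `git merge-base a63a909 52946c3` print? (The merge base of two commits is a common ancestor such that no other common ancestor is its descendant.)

Ancestors of a63a909: {2f61f66, 41d4293, 70dd5c2, a63a909, a64a86e, ad9aa58}.
Ancestors of 52946c3: {2f61f66, 41d4293, 52946c3, 70dd5c2, a64a86e, ad9aa58}.
Common ancestors: {2f61f66, 41d4293, 70dd5c2, a64a86e, ad9aa58}.
Among these, 2f61f66 is not an ancestor of any other common ancestor — it is the merge base.

2f61f66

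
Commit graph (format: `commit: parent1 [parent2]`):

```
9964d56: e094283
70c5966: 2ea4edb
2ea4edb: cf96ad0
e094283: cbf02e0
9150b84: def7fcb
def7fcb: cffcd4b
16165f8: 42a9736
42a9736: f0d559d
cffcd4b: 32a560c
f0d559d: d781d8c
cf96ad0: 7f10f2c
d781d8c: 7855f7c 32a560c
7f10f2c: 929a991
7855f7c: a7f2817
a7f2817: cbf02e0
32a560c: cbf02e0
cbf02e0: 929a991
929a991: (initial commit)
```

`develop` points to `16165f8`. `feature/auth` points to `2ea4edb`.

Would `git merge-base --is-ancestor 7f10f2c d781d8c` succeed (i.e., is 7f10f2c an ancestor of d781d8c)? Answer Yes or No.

No

Ancestors of d781d8c: {32a560c, 7855f7c, 929a991, a7f2817, cbf02e0, d781d8c}.
7f10f2c is not in that set, so it is not an ancestor of d781d8c.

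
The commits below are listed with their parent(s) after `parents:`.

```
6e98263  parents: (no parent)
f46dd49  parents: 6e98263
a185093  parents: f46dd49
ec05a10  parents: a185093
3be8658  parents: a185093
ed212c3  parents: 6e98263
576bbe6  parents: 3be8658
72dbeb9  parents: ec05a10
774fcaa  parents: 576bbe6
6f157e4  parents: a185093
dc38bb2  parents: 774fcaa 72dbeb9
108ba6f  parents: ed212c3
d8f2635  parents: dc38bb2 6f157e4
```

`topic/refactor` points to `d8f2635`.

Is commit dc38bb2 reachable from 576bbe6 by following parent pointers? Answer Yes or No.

No

Ancestors of 576bbe6: {3be8658, 576bbe6, 6e98263, a185093, f46dd49}.
dc38bb2 is not in that set, so it is not an ancestor of 576bbe6.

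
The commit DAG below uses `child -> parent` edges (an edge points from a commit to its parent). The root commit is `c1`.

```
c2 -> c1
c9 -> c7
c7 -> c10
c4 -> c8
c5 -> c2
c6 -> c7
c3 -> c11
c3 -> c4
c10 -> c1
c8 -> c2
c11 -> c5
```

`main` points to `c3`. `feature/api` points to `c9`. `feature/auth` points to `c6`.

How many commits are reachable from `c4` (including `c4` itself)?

4

Walking parent pointers from c4: reachable set = {c1, c2, c4, c8}.
That is 4 commits.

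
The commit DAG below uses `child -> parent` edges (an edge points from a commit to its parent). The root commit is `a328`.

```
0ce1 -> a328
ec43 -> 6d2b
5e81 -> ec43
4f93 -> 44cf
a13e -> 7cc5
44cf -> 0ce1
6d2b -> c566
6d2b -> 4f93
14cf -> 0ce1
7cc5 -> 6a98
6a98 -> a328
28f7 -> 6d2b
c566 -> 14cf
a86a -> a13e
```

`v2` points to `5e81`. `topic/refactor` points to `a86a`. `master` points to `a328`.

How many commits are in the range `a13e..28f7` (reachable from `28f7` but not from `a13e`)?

7

Reachable from 28f7: {0ce1, 14cf, 28f7, 44cf, 4f93, 6d2b, a328, c566}.
Reachable from a13e: {6a98, 7cc5, a13e, a328}.
In 28f7's history but not a13e's: {0ce1, 14cf, 28f7, 44cf, 4f93, 6d2b, c566} — 7 commits.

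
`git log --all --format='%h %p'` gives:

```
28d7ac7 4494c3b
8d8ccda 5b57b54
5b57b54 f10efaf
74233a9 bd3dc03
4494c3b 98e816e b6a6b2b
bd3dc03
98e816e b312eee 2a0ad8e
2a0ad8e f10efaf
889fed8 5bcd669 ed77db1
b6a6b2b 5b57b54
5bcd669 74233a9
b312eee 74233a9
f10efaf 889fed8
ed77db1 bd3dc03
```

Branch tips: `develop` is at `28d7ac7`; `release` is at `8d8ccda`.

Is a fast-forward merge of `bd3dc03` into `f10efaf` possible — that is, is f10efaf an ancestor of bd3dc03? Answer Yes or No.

No

A fast-forward from f10efaf to bd3dc03 is possible iff f10efaf is an ancestor of bd3dc03.
Ancestors of bd3dc03: {bd3dc03}.
f10efaf is not among them, so fast-forward is not possible.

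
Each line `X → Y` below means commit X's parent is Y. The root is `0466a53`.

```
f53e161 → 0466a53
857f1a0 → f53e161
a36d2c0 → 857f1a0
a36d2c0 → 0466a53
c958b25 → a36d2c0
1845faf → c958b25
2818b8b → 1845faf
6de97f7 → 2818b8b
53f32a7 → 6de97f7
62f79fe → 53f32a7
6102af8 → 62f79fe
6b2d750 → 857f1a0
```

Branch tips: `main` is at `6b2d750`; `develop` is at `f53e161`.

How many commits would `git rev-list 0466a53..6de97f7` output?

Reachable from 6de97f7: {0466a53, 1845faf, 2818b8b, 6de97f7, 857f1a0, a36d2c0, c958b25, f53e161}.
Reachable from 0466a53: {0466a53}.
In 6de97f7's history but not 0466a53's: {1845faf, 2818b8b, 6de97f7, 857f1a0, a36d2c0, c958b25, f53e161} — 7 commits.

7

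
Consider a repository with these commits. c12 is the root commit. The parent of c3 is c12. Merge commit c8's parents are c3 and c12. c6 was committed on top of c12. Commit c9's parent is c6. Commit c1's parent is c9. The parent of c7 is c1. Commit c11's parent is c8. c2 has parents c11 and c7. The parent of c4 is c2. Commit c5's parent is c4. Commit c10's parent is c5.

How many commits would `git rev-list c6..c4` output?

Reachable from c4: {c1, c11, c12, c2, c3, c4, c6, c7, c8, c9}.
Reachable from c6: {c12, c6}.
In c4's history but not c6's: {c1, c11, c2, c3, c4, c7, c8, c9} — 8 commits.

8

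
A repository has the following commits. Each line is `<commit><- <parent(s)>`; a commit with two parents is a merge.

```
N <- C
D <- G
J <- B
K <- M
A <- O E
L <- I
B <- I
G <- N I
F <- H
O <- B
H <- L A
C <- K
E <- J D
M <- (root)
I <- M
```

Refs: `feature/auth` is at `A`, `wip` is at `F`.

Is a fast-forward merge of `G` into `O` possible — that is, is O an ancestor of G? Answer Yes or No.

A fast-forward from O to G is possible iff O is an ancestor of G.
Ancestors of G: {C, G, I, K, M, N}.
O is not among them, so fast-forward is not possible.

No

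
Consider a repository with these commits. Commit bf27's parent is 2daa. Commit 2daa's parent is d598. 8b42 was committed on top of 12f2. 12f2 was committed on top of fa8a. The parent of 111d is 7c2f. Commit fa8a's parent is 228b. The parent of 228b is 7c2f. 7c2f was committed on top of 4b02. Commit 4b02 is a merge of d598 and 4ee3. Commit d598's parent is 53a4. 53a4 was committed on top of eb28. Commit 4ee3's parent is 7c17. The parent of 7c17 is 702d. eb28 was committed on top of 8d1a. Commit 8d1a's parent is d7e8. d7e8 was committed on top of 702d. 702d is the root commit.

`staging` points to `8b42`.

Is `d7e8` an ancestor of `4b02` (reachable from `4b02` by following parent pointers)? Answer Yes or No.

Ancestors of 4b02 (commits reachable by following parents): {4b02, 4ee3, 53a4, 702d, 7c17, 8d1a, d598, d7e8, eb28}.
d7e8 is in that set, so it is an ancestor of 4b02.

Yes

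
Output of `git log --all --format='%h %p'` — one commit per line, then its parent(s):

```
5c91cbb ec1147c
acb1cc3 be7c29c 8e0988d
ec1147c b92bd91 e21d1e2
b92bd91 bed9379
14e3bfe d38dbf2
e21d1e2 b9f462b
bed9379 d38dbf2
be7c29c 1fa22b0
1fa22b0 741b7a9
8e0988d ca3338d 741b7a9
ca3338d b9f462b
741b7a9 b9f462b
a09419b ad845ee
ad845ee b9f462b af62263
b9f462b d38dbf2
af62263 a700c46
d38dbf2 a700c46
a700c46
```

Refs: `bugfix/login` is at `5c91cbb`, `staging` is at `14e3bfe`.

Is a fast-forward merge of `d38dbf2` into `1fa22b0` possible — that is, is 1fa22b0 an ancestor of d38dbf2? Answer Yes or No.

A fast-forward from 1fa22b0 to d38dbf2 is possible iff 1fa22b0 is an ancestor of d38dbf2.
Ancestors of d38dbf2: {a700c46, d38dbf2}.
1fa22b0 is not among them, so fast-forward is not possible.

No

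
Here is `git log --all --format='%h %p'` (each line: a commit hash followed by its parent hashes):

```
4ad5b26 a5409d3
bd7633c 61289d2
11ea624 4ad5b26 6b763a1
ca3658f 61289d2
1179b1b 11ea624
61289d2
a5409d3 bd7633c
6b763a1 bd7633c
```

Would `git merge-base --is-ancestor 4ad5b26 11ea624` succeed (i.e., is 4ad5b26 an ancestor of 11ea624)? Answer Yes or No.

Ancestors of 11ea624 (commits reachable by following parents): {11ea624, 4ad5b26, 61289d2, 6b763a1, a5409d3, bd7633c}.
4ad5b26 is in that set, so it is an ancestor of 11ea624.

Yes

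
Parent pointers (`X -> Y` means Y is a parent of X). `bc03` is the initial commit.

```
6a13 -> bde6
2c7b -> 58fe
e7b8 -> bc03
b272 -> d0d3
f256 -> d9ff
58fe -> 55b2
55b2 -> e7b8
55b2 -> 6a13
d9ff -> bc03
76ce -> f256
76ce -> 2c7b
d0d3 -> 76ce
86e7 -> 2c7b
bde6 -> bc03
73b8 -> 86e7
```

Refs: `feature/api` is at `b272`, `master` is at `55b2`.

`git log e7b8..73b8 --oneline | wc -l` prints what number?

Reachable from 73b8: {2c7b, 55b2, 58fe, 6a13, 73b8, 86e7, bc03, bde6, e7b8}.
Reachable from e7b8: {bc03, e7b8}.
In 73b8's history but not e7b8's: {2c7b, 55b2, 58fe, 6a13, 73b8, 86e7, bde6} — 7 commits.

7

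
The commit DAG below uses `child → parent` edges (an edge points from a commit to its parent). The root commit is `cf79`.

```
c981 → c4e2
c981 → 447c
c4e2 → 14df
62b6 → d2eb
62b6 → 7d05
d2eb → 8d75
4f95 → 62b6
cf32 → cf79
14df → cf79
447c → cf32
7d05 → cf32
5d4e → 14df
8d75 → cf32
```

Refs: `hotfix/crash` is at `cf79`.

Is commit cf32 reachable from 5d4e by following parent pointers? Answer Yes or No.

Ancestors of 5d4e: {14df, 5d4e, cf79}.
cf32 is not in that set, so it is not an ancestor of 5d4e.

No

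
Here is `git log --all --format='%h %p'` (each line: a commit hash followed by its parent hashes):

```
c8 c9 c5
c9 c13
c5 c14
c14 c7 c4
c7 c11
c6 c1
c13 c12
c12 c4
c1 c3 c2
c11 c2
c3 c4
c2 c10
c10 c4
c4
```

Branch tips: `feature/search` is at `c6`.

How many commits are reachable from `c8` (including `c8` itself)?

11

Walking parent pointers from c8: reachable set = {c10, c11, c12, c13, c14, c2, c4, c5, c7, c8, c9}.
That is 11 commits.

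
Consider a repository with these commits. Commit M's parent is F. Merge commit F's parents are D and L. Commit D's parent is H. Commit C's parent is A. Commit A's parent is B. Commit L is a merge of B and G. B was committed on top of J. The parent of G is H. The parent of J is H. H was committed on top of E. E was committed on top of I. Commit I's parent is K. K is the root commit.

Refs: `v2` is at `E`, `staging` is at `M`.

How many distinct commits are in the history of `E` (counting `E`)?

Walking parent pointers from E: reachable set = {E, I, K}.
That is 3 commits.

3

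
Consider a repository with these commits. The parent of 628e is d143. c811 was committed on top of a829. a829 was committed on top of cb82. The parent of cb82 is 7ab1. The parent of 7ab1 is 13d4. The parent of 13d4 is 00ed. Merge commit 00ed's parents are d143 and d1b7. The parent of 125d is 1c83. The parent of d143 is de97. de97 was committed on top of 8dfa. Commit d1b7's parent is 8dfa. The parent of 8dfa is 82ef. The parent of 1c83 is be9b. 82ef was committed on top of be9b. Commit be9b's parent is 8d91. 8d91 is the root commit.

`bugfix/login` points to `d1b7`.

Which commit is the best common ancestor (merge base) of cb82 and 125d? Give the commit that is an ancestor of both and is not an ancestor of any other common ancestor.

Ancestors of cb82: {00ed, 13d4, 7ab1, 82ef, 8d91, 8dfa, be9b, cb82, d143, d1b7, de97}.
Ancestors of 125d: {125d, 1c83, 8d91, be9b}.
Common ancestors: {8d91, be9b}.
Among these, be9b is not an ancestor of any other common ancestor — it is the merge base.

be9b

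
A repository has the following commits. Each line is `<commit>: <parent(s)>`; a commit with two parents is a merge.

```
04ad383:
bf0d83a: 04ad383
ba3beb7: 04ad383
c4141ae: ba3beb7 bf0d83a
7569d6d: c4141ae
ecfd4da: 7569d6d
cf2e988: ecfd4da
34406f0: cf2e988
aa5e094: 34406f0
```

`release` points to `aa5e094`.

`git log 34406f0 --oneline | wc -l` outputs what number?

8

Walking parent pointers from 34406f0: reachable set = {04ad383, 34406f0, 7569d6d, ba3beb7, bf0d83a, c4141ae, cf2e988, ecfd4da}.
That is 8 commits.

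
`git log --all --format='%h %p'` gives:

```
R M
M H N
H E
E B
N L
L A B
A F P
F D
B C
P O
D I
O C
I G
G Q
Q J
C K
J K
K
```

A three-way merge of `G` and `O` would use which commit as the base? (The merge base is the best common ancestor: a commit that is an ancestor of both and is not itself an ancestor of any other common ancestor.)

K

Ancestors of G: {G, J, K, Q}.
Ancestors of O: {C, K, O}.
Common ancestors: {K}.
The only common ancestor is K, so it is the merge base.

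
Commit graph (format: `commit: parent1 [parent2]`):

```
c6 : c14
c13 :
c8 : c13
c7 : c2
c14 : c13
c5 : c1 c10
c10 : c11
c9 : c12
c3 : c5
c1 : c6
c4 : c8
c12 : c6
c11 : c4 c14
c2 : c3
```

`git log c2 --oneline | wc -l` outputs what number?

Walking parent pointers from c2: reachable set = {c1, c10, c11, c13, c14, c2, c3, c4, c5, c6, c8}.
That is 11 commits.

11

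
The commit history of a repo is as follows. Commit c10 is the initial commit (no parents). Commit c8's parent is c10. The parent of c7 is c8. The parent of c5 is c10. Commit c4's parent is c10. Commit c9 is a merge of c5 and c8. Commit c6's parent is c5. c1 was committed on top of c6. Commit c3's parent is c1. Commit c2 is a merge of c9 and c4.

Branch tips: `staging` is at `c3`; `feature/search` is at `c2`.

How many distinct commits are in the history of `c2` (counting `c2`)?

6

Walking parent pointers from c2: reachable set = {c10, c2, c4, c5, c8, c9}.
That is 6 commits.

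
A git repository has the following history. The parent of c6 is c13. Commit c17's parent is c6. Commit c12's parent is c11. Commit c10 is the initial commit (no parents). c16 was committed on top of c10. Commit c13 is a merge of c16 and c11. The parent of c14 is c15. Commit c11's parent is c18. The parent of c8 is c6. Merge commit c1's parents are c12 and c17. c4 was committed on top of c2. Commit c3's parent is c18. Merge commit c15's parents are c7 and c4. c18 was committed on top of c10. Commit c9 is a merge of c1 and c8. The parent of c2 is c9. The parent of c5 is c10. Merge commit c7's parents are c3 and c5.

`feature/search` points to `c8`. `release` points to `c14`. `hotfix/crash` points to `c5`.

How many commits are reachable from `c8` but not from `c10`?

6

Reachable from c8: {c10, c11, c13, c16, c18, c6, c8}.
Reachable from c10: {c10}.
In c8's history but not c10's: {c11, c13, c16, c18, c6, c8} — 6 commits.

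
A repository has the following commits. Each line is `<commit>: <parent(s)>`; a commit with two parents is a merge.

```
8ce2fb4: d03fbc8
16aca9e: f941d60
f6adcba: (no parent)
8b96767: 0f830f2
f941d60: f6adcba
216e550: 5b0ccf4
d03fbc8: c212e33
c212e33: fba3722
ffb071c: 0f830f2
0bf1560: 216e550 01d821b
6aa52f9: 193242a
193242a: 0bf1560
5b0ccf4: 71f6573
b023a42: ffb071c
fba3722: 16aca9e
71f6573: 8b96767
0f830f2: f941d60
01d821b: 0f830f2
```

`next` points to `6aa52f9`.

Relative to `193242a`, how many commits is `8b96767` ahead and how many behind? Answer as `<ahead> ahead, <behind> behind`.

0 ahead, 6 behind

Reachable from 8b96767: {0f830f2, 8b96767, f6adcba, f941d60}.
Reachable from 193242a: {01d821b, 0bf1560, 0f830f2, 193242a, 216e550, 5b0ccf4, 71f6573, 8b96767, f6adcba, f941d60}.
Only in 8b96767's history (ahead): {} — 0.
Only in 193242a's history (behind): {01d821b, 0bf1560, 193242a, 216e550, 5b0ccf4, 71f6573} — 6.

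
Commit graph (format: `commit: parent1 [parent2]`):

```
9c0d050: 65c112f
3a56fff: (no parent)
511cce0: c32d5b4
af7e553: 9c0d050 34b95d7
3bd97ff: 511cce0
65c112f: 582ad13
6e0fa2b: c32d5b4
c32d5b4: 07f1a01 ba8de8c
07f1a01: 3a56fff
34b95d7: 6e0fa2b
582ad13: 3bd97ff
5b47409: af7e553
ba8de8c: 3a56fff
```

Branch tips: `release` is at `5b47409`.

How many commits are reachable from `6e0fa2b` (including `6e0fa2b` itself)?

5

Walking parent pointers from 6e0fa2b: reachable set = {07f1a01, 3a56fff, 6e0fa2b, ba8de8c, c32d5b4}.
That is 5 commits.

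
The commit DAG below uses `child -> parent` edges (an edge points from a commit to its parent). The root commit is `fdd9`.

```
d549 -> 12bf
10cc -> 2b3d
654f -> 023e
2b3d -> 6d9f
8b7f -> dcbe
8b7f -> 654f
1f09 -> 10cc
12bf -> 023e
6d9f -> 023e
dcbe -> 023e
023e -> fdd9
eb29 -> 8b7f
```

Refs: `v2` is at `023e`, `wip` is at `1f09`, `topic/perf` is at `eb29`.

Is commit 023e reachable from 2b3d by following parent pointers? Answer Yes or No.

Ancestors of 2b3d (commits reachable by following parents): {023e, 2b3d, 6d9f, fdd9}.
023e is in that set, so it is an ancestor of 2b3d.

Yes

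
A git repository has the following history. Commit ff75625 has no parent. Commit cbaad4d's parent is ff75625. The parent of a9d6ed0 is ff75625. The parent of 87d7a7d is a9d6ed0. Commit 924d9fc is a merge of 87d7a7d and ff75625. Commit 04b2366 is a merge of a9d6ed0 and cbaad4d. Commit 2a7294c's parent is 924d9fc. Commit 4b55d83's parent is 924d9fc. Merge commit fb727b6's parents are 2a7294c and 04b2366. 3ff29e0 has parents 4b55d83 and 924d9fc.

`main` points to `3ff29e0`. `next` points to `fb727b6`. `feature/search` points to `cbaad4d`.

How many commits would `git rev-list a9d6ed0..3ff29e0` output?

4

Reachable from 3ff29e0: {3ff29e0, 4b55d83, 87d7a7d, 924d9fc, a9d6ed0, ff75625}.
Reachable from a9d6ed0: {a9d6ed0, ff75625}.
In 3ff29e0's history but not a9d6ed0's: {3ff29e0, 4b55d83, 87d7a7d, 924d9fc} — 4 commits.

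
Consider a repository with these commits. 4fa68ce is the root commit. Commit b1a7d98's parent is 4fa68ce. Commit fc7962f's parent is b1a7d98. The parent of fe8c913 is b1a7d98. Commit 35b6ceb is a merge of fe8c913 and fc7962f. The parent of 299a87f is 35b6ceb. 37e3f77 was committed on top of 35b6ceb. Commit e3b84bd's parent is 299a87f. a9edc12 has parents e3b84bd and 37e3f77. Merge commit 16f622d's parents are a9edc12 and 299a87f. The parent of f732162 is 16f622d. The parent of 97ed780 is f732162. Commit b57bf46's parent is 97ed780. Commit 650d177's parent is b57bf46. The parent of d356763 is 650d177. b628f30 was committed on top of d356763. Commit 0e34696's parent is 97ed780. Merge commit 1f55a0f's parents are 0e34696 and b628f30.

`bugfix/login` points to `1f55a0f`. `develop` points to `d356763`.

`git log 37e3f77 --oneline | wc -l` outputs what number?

6

Walking parent pointers from 37e3f77: reachable set = {35b6ceb, 37e3f77, 4fa68ce, b1a7d98, fc7962f, fe8c913}.
That is 6 commits.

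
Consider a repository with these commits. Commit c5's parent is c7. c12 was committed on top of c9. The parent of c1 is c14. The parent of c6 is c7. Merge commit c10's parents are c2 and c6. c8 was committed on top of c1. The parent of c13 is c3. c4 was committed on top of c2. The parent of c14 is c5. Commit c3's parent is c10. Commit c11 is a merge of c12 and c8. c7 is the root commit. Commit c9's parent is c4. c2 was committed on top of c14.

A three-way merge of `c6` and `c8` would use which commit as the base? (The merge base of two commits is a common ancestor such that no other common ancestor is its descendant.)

Ancestors of c6: {c6, c7}.
Ancestors of c8: {c1, c14, c5, c7, c8}.
Common ancestors: {c7}.
The only common ancestor is c7, so it is the merge base.

c7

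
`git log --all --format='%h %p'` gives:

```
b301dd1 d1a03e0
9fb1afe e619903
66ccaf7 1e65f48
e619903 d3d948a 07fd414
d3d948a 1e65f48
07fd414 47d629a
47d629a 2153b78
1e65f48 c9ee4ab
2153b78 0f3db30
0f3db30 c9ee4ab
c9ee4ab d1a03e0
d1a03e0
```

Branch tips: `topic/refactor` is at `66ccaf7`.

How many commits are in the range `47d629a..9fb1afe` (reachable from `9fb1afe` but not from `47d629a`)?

Reachable from 9fb1afe: {07fd414, 0f3db30, 1e65f48, 2153b78, 47d629a, 9fb1afe, c9ee4ab, d1a03e0, d3d948a, e619903}.
Reachable from 47d629a: {0f3db30, 2153b78, 47d629a, c9ee4ab, d1a03e0}.
In 9fb1afe's history but not 47d629a's: {07fd414, 1e65f48, 9fb1afe, d3d948a, e619903} — 5 commits.

5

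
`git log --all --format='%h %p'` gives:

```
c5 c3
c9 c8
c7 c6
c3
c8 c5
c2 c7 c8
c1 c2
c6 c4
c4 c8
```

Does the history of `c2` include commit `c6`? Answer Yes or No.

Ancestors of c2 (commits reachable by following parents): {c2, c3, c4, c5, c6, c7, c8}.
c6 is in that set, so it is an ancestor of c2.

Yes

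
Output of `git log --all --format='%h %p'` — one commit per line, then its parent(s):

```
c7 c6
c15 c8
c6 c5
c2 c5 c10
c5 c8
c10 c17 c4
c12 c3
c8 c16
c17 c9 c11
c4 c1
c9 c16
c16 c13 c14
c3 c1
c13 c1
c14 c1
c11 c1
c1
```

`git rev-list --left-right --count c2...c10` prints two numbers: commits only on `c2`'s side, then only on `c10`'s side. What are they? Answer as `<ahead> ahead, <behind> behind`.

3 ahead, 0 behind

Reachable from c2: {c1, c10, c11, c13, c14, c16, c17, c2, c4, c5, c8, c9}.
Reachable from c10: {c1, c10, c11, c13, c14, c16, c17, c4, c9}.
Only in c2's history (ahead): {c2, c5, c8} — 3.
Only in c10's history (behind): {} — 0.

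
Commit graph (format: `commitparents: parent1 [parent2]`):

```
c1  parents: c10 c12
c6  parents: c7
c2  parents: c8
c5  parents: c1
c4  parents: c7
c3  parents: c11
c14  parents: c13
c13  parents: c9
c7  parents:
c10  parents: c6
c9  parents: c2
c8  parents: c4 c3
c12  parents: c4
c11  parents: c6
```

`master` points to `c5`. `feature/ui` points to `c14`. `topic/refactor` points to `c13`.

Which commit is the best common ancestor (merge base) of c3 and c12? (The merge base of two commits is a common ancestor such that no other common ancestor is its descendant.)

c7

Ancestors of c3: {c11, c3, c6, c7}.
Ancestors of c12: {c12, c4, c7}.
Common ancestors: {c7}.
The only common ancestor is c7, so it is the merge base.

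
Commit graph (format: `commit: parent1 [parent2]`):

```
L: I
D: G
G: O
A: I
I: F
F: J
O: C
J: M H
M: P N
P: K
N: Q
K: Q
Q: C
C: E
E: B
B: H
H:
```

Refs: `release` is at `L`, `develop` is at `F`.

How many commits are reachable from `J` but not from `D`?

Reachable from J: {B, C, E, H, J, K, M, N, P, Q}.
Reachable from D: {B, C, D, E, G, H, O}.
In J's history but not D's: {J, K, M, N, P, Q} — 6 commits.

6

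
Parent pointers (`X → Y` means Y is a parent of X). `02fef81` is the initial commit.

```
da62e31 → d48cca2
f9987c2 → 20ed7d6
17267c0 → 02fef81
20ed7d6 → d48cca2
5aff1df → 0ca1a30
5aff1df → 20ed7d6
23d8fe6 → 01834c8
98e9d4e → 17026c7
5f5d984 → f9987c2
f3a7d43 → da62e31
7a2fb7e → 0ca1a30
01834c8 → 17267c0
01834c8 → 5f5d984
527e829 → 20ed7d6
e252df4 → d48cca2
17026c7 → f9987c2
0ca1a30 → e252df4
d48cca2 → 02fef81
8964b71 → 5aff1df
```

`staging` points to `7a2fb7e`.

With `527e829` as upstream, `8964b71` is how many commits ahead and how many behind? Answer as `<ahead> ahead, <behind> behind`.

Reachable from 8964b71: {02fef81, 0ca1a30, 20ed7d6, 5aff1df, 8964b71, d48cca2, e252df4}.
Reachable from 527e829: {02fef81, 20ed7d6, 527e829, d48cca2}.
Only in 8964b71's history (ahead): {0ca1a30, 5aff1df, 8964b71, e252df4} — 4.
Only in 527e829's history (behind): {527e829} — 1.

4 ahead, 1 behind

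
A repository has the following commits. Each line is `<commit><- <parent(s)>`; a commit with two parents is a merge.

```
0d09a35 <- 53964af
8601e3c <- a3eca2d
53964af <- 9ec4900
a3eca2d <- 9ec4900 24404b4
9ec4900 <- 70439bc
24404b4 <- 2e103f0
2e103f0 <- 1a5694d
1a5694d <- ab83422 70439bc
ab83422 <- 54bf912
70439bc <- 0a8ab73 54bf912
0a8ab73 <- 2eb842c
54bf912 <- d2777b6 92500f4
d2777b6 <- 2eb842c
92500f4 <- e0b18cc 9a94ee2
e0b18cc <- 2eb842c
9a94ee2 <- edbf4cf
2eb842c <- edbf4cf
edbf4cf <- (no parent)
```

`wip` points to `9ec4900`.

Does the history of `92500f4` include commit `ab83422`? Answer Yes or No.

Ancestors of 92500f4: {2eb842c, 92500f4, 9a94ee2, e0b18cc, edbf4cf}.
ab83422 is not in that set, so it is not an ancestor of 92500f4.

No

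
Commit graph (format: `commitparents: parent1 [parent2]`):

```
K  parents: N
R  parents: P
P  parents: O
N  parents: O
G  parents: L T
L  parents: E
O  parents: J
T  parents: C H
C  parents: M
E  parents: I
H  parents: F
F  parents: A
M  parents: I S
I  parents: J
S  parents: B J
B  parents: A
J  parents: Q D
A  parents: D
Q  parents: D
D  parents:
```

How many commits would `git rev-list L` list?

6

Walking parent pointers from L: reachable set = {D, E, I, J, L, Q}.
That is 6 commits.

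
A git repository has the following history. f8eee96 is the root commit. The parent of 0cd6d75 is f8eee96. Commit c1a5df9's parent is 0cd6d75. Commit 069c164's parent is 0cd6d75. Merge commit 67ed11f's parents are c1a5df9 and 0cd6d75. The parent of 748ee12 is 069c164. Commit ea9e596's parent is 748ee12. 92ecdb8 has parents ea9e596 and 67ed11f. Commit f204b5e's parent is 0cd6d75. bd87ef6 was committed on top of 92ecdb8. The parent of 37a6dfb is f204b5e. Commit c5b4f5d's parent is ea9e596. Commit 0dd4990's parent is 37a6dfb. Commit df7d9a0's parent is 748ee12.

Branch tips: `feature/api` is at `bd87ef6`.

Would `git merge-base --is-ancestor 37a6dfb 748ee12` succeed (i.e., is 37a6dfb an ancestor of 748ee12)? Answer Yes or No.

No

Ancestors of 748ee12: {069c164, 0cd6d75, 748ee12, f8eee96}.
37a6dfb is not in that set, so it is not an ancestor of 748ee12.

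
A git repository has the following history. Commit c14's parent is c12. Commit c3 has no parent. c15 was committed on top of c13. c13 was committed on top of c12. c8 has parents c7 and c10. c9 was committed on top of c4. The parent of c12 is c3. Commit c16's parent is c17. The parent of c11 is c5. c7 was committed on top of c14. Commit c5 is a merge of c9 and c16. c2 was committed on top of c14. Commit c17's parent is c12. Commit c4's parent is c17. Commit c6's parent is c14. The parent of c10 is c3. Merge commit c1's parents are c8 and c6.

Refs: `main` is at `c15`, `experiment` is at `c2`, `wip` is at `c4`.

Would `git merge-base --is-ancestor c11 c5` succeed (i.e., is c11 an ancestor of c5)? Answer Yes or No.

Ancestors of c5: {c12, c16, c17, c3, c4, c5, c9}.
c11 is not in that set, so it is not an ancestor of c5.

No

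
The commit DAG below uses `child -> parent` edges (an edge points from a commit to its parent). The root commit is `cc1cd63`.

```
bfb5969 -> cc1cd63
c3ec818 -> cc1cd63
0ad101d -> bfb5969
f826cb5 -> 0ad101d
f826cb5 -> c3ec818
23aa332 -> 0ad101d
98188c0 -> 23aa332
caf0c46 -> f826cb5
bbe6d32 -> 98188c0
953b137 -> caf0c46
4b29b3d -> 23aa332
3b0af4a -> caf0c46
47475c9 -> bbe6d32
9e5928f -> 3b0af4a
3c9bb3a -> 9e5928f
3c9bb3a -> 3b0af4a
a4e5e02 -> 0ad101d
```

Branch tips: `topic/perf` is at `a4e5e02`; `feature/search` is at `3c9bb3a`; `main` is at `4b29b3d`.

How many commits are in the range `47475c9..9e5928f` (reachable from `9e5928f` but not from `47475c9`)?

5

Reachable from 9e5928f: {0ad101d, 3b0af4a, 9e5928f, bfb5969, c3ec818, caf0c46, cc1cd63, f826cb5}.
Reachable from 47475c9: {0ad101d, 23aa332, 47475c9, 98188c0, bbe6d32, bfb5969, cc1cd63}.
In 9e5928f's history but not 47475c9's: {3b0af4a, 9e5928f, c3ec818, caf0c46, f826cb5} — 5 commits.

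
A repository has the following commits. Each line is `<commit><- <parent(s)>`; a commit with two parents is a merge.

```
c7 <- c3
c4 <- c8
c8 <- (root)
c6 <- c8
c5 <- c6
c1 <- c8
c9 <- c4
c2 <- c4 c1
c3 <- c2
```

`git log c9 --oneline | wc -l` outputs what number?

3

Walking parent pointers from c9: reachable set = {c4, c8, c9}.
That is 3 commits.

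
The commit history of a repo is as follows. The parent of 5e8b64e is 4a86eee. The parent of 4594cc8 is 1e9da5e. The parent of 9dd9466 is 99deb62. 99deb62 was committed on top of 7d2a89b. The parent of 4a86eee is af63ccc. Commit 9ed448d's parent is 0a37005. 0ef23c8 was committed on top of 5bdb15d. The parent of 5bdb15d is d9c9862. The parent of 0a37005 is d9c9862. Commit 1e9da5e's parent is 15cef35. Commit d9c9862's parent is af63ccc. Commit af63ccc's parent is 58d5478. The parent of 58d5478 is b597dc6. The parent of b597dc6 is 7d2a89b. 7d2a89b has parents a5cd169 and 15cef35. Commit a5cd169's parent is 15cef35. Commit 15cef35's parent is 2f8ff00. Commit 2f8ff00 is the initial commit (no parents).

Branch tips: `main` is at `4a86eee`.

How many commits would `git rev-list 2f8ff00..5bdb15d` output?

8

Reachable from 5bdb15d: {15cef35, 2f8ff00, 58d5478, 5bdb15d, 7d2a89b, a5cd169, af63ccc, b597dc6, d9c9862}.
Reachable from 2f8ff00: {2f8ff00}.
In 5bdb15d's history but not 2f8ff00's: {15cef35, 58d5478, 5bdb15d, 7d2a89b, a5cd169, af63ccc, b597dc6, d9c9862} — 8 commits.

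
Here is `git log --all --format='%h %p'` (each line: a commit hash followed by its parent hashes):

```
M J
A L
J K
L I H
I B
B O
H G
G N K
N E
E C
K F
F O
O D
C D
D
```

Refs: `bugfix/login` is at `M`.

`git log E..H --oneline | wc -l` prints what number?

Reachable from H: {C, D, E, F, G, H, K, N, O}.
Reachable from E: {C, D, E}.
In H's history but not E's: {F, G, H, K, N, O} — 6 commits.

6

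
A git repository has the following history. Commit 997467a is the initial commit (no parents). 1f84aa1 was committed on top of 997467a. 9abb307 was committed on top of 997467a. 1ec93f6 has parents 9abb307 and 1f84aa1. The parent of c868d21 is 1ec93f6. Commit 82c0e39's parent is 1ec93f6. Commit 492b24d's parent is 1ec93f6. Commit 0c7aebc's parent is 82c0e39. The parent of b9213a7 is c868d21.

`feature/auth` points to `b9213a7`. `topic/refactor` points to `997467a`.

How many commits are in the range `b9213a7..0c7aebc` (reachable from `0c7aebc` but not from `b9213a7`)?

2

Reachable from 0c7aebc: {0c7aebc, 1ec93f6, 1f84aa1, 82c0e39, 997467a, 9abb307}.
Reachable from b9213a7: {1ec93f6, 1f84aa1, 997467a, 9abb307, b9213a7, c868d21}.
In 0c7aebc's history but not b9213a7's: {0c7aebc, 82c0e39} — 2 commits.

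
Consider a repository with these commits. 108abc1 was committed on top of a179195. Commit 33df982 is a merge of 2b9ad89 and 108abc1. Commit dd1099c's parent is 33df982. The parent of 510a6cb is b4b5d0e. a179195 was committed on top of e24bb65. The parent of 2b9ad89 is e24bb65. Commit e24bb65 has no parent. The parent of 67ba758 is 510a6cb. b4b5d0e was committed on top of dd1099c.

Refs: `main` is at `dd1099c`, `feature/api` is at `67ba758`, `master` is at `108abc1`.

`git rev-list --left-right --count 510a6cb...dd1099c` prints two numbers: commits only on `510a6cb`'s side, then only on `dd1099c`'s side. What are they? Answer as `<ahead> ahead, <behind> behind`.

Reachable from 510a6cb: {108abc1, 2b9ad89, 33df982, 510a6cb, a179195, b4b5d0e, dd1099c, e24bb65}.
Reachable from dd1099c: {108abc1, 2b9ad89, 33df982, a179195, dd1099c, e24bb65}.
Only in 510a6cb's history (ahead): {510a6cb, b4b5d0e} — 2.
Only in dd1099c's history (behind): {} — 0.

2 ahead, 0 behind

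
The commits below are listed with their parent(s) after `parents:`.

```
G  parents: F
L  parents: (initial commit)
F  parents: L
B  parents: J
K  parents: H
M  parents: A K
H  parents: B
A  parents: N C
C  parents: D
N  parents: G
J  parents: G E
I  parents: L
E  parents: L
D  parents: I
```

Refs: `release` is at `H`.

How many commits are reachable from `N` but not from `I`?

Reachable from N: {F, G, L, N}.
Reachable from I: {I, L}.
In N's history but not I's: {F, G, N} — 3 commits.

3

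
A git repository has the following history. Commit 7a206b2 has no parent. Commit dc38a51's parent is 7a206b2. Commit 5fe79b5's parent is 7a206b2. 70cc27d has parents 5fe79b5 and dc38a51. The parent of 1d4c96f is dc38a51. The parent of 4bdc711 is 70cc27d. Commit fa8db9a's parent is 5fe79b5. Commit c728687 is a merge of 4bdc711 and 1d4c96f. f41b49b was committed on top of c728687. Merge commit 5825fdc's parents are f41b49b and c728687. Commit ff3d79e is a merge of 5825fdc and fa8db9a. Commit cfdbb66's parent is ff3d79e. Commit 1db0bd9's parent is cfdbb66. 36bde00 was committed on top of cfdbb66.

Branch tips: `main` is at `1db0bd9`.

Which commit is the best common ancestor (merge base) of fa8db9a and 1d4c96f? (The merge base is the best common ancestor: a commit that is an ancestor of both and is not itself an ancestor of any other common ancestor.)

7a206b2

Ancestors of fa8db9a: {5fe79b5, 7a206b2, fa8db9a}.
Ancestors of 1d4c96f: {1d4c96f, 7a206b2, dc38a51}.
Common ancestors: {7a206b2}.
The only common ancestor is 7a206b2, so it is the merge base.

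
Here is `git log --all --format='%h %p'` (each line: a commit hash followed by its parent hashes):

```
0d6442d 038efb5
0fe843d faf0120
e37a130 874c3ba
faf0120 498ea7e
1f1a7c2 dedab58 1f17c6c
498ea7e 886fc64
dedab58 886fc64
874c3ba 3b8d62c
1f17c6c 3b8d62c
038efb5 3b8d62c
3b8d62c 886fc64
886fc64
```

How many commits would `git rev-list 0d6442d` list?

4

Walking parent pointers from 0d6442d: reachable set = {038efb5, 0d6442d, 3b8d62c, 886fc64}.
That is 4 commits.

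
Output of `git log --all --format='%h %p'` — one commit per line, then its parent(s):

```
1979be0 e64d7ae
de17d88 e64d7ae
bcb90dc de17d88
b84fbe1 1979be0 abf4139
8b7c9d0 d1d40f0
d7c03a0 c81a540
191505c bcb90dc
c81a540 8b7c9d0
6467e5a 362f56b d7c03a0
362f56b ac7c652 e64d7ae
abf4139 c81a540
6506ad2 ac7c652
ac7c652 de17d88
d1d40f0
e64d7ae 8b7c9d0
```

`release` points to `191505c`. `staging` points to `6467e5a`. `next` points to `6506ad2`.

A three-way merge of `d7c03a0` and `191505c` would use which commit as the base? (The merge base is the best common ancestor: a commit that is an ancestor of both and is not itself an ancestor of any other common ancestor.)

Ancestors of d7c03a0: {8b7c9d0, c81a540, d1d40f0, d7c03a0}.
Ancestors of 191505c: {191505c, 8b7c9d0, bcb90dc, d1d40f0, de17d88, e64d7ae}.
Common ancestors: {8b7c9d0, d1d40f0}.
Among these, 8b7c9d0 is not an ancestor of any other common ancestor — it is the merge base.

8b7c9d0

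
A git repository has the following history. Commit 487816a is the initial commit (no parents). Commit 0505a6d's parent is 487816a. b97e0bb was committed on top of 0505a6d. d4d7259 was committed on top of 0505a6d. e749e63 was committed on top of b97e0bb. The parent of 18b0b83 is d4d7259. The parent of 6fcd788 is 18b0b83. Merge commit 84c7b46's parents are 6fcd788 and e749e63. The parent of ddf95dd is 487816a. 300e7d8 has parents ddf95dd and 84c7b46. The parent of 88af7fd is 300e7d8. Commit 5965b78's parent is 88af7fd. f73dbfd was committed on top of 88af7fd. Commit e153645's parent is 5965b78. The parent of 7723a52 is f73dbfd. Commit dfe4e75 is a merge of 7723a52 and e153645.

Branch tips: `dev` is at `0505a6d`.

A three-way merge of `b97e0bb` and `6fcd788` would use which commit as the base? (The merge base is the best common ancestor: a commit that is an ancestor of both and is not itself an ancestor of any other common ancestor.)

Ancestors of b97e0bb: {0505a6d, 487816a, b97e0bb}.
Ancestors of 6fcd788: {0505a6d, 18b0b83, 487816a, 6fcd788, d4d7259}.
Common ancestors: {0505a6d, 487816a}.
Among these, 0505a6d is not an ancestor of any other common ancestor — it is the merge base.

0505a6d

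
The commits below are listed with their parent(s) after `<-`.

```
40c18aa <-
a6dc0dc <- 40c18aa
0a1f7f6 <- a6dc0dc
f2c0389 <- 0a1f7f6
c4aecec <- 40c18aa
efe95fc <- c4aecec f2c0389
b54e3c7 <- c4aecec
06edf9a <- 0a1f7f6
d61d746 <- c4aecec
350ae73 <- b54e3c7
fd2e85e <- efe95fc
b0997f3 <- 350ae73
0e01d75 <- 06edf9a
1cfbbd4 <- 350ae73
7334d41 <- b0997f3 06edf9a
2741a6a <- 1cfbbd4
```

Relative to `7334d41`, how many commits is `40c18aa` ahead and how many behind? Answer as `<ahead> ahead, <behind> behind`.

Reachable from 40c18aa: {40c18aa}.
Reachable from 7334d41: {06edf9a, 0a1f7f6, 350ae73, 40c18aa, 7334d41, a6dc0dc, b0997f3, b54e3c7, c4aecec}.
Only in 40c18aa's history (ahead): {} — 0.
Only in 7334d41's history (behind): {06edf9a, 0a1f7f6, 350ae73, 7334d41, a6dc0dc, b0997f3, b54e3c7, c4aecec} — 8.

0 ahead, 8 behind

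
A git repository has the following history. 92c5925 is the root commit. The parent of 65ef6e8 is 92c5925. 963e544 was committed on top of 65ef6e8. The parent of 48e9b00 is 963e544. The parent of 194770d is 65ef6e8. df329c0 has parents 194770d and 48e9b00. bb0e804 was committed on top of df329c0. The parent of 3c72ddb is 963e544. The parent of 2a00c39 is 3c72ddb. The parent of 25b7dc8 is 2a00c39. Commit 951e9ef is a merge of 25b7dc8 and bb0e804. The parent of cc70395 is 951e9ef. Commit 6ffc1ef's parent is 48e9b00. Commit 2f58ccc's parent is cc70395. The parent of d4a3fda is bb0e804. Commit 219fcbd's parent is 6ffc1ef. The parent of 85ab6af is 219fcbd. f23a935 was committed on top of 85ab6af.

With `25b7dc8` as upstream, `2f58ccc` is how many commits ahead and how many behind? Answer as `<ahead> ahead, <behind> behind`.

Reachable from 2f58ccc: {194770d, 25b7dc8, 2a00c39, 2f58ccc, 3c72ddb, 48e9b00, 65ef6e8, 92c5925, 951e9ef, 963e544, bb0e804, cc70395, df329c0}.
Reachable from 25b7dc8: {25b7dc8, 2a00c39, 3c72ddb, 65ef6e8, 92c5925, 963e544}.
Only in 2f58ccc's history (ahead): {194770d, 2f58ccc, 48e9b00, 951e9ef, bb0e804, cc70395, df329c0} — 7.
Only in 25b7dc8's history (behind): {} — 0.

7 ahead, 0 behind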